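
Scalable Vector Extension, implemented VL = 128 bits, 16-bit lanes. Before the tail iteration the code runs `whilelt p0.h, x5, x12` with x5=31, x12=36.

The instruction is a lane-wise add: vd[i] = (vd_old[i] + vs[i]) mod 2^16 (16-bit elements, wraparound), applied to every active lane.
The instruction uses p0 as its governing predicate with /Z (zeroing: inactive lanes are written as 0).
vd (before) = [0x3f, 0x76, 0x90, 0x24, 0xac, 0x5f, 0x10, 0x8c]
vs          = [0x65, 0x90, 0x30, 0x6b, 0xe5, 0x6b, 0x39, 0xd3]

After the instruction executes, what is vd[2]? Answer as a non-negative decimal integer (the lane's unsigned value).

vd[2] = 192

register lanes = 128/16 = 8
active while 31+j < 36, i.e. j ∈ [0,5) capped at 8 ⇒ 5
  i=0: add(0x3f,0x65) → 164
  i=1: add(0x76,0x90) → 262
  i=2: add(0x90,0x30) → 192
  i=3: add(0x24,0x6b) → 143
  i=4: add(0xac,0xe5) → 401
  i=5: tail/zero → 0
  i=6: tail/zero → 0
  i=7: tail/zero → 0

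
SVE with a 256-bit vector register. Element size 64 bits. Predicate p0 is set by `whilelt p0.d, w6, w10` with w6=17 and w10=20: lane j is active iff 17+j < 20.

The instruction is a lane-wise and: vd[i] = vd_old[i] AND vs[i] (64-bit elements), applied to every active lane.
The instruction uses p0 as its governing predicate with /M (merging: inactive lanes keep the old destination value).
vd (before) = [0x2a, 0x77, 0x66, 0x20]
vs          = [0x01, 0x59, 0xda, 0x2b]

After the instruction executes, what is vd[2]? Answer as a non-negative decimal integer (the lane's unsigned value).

lane count: 256 div 64 = 4
whilelt: lane j active iff 17+j < 20 → j < 3 → 3 active
lane  0: and(0x2a,0x01) ⇒ 0x00
lane  1: and(0x77,0x59) ⇒ 0x51
lane  2: and(0x66,0xda) ⇒ 0x42
lane  3: tail/keep ⇒ 0x20

vd[2] = 66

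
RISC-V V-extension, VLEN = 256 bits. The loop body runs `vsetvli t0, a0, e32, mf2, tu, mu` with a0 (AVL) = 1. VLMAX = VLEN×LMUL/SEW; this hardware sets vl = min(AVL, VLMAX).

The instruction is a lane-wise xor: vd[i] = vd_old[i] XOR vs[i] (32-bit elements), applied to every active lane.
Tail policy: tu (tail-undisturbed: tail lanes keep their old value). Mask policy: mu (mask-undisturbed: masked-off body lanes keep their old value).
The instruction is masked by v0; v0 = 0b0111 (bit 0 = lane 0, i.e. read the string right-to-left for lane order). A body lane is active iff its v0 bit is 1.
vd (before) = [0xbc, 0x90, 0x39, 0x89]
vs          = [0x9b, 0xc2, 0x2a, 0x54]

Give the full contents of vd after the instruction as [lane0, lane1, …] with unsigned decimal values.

VLMAX = VLEN×LMUL/SEW = 256×1/2/32 = 4
AVL=1 ≤ VLMAX=4, so vl = 1
vd[0] xor(0xbc,0x9b) -> 0x27
vd[1] tail/keep -> 0x90
vd[2] tail/keep -> 0x39
vd[3] tail/keep -> 0x89

vd = [39, 144, 57, 137]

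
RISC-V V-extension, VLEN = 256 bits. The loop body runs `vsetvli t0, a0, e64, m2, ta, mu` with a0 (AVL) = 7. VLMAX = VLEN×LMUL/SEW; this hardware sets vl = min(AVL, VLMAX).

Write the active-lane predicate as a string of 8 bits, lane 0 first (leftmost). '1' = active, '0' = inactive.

predicate = 11111110

VLMAX = (256 × 2) / 64 = 8 lanes
vl = min(AVL, VLMAX) = min(7, 8) = 7
bits (lane 0 leftmost): 11111110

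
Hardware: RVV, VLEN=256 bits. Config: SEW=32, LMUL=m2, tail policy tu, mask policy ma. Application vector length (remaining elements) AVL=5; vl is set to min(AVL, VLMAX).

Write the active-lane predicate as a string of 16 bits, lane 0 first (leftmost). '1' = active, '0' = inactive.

VLMAX = VLEN×LMUL/SEW = 256×2/32 = 16
vl ← min(5, 16) = 5
bits (lane 0 leftmost): 1111100000000000

predicate = 1111100000000000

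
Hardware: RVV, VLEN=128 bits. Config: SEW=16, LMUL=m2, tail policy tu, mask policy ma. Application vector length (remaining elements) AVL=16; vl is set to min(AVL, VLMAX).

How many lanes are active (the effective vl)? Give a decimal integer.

vl = 16

VLMAX = VLEN×LMUL/SEW = 128×2/16 = 16
AVL=16 ≤ VLMAX=16, so vl = 16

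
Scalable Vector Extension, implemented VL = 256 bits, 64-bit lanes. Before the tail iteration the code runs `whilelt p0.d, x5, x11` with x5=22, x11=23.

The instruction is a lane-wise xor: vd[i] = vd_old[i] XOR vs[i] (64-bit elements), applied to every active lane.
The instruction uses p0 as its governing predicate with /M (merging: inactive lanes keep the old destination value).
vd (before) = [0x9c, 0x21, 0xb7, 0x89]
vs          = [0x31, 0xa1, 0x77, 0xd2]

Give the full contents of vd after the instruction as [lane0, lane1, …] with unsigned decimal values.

vd = [173, 33, 183, 137]

register lanes = 256/64 = 4
whilelt: lane j active iff 22+j < 23 → j < 1 → 1 active
  i=0: xor(0x9c,0x31) → 173
  i=1: tail/keep → 33
  i=2: tail/keep → 183
  i=3: tail/keep → 137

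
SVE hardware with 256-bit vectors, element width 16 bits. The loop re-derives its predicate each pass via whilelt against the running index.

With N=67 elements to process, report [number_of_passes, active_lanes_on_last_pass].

[iterations, last_vl] = [5, 3]

register lanes = 256/16 = 16
N=67: ⌈67/16⌉ = 5 iters; last vl = 67 − 4×16 = 3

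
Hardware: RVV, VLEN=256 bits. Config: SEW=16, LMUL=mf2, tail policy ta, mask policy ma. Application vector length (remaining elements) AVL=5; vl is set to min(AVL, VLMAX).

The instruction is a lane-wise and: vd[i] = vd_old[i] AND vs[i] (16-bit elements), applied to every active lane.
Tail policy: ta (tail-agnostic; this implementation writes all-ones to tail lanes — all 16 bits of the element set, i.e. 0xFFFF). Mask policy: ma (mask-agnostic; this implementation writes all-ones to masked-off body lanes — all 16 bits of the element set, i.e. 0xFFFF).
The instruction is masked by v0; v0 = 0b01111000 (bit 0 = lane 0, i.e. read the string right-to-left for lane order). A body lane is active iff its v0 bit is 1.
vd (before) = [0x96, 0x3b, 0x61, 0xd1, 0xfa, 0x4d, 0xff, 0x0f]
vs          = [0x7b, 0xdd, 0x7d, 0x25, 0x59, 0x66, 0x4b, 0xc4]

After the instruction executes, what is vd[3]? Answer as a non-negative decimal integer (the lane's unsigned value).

lanes per group: 256·1/2/16 = 8
AVL=5 ≤ VLMAX=8, so vl = 5
[0] mask-off/ones = 0xffff
[1] mask-off/ones = 0xffff
[2] mask-off/ones = 0xffff
[3] and(0xd1,0x25) = 0x01
[4] and(0xfa,0x59) = 0x58
[5] tail/ones = 0xffff
[6] tail/ones = 0xffff
[7] tail/ones = 0xffff

vd[3] = 1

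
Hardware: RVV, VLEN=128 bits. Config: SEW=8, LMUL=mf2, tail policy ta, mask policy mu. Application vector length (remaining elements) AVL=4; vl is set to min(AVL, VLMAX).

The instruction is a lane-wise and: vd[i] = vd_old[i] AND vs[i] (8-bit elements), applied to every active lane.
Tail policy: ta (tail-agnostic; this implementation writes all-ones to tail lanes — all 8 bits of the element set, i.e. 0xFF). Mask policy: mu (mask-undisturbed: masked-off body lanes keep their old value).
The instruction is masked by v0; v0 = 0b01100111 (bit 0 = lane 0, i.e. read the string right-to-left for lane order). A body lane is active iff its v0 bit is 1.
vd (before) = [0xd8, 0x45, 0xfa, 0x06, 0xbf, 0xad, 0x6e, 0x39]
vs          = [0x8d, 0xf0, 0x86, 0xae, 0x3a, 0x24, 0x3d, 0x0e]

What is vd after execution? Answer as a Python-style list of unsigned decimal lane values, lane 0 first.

VLMAX = VLEN×LMUL/SEW = 128×1/2/8 = 8
vl = min(AVL, VLMAX) = min(4, 8) = 4
[0] and(0xd8,0x8d) = 0x88
[1] and(0x45,0xf0) = 0x40
[2] and(0xfa,0x86) = 0x82
[3] mask-off/keep = 0x06
[4] tail/ones = 0xff
[5] tail/ones = 0xff
[6] tail/ones = 0xff
[7] tail/ones = 0xff

vd = [136, 64, 130, 6, 255, 255, 255, 255]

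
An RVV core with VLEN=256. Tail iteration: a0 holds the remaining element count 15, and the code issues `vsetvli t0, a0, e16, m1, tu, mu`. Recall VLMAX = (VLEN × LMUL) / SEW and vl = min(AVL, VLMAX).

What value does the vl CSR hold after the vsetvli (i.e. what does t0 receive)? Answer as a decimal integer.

VLMAX = VLEN×LMUL/SEW = 256×1/16 = 16
AVL=15 ≤ VLMAX=16, so vl = 15

vl = 15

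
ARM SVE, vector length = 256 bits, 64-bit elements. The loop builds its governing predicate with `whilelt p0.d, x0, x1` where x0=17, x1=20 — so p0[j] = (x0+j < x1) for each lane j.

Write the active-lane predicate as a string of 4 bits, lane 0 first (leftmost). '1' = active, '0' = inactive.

predicate = 1110

256-bit reg / 64-bit elem → 4 lanes
whilelt: lane j active iff 17+j < 20 → j < 3 → 3 active
bits (lane 0 leftmost): 1110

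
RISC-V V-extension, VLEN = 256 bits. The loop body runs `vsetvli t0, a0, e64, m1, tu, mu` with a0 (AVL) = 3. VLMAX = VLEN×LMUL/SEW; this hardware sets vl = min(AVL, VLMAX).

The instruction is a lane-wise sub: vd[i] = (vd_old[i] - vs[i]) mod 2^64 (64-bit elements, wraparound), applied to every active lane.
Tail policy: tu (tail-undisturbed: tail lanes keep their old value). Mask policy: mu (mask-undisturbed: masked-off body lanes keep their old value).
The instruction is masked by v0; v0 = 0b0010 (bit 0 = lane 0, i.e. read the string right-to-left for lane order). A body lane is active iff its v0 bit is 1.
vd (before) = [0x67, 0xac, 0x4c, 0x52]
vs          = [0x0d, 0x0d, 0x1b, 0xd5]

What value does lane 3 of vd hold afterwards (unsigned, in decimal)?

VLMAX = (256 × 1) / 64 = 4 lanes
AVL=3 ≤ VLMAX=4, so vl = 3
[0] mask-off/keep = 0x67
[1] sub(0xac,0x0d) = 0x9f
[2] mask-off/keep = 0x4c
[3] tail/keep = 0x52

vd[3] = 82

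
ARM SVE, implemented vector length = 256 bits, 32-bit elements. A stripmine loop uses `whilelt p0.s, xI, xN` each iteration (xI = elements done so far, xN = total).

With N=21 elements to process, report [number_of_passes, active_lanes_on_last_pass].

register lanes = 256/32 = 8
N=21: ⌈21/8⌉ = 3 iters; last vl = 21 − 2×8 = 5

[iterations, last_vl] = [3, 5]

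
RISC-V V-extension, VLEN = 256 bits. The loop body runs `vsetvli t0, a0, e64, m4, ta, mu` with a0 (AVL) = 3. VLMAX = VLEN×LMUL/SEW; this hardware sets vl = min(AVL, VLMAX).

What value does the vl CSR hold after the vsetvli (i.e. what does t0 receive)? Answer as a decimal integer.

VLMAX = (256 × 4) / 64 = 16 lanes
AVL=3 ≤ VLMAX=16, so vl = 3

vl = 3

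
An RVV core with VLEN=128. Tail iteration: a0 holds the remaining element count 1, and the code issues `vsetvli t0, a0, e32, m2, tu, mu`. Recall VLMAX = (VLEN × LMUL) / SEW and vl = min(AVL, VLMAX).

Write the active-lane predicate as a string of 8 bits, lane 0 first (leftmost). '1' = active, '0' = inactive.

predicate = 10000000

VLMAX = VLEN×LMUL/SEW = 128×2/32 = 8
vl ← min(1, 8) = 1
bits (lane 0 leftmost): 10000000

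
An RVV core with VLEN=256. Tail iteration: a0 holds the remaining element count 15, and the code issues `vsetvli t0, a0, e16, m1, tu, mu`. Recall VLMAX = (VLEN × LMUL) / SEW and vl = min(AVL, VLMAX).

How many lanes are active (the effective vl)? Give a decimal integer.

vl = 15

VLMAX = VLEN×LMUL/SEW = 256×1/16 = 16
AVL=15 ≤ VLMAX=16, so vl = 15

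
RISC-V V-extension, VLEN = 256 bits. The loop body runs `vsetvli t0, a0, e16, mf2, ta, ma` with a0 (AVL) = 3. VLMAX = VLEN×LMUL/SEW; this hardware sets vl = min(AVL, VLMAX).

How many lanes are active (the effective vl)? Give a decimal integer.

VLMAX = VLEN×LMUL/SEW = 256×1/2/16 = 8
AVL=3 ≤ VLMAX=8, so vl = 3

vl = 3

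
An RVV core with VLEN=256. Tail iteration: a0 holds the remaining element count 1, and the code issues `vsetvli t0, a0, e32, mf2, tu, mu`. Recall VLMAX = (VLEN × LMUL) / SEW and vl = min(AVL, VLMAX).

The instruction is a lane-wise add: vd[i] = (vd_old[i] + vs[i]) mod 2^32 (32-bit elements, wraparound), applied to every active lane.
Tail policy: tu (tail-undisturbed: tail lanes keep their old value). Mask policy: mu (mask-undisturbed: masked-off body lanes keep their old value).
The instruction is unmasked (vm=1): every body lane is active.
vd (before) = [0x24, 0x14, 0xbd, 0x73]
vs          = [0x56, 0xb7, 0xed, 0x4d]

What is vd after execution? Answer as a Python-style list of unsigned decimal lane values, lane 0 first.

vd = [122, 20, 189, 115]

lanes per group: 256·1/2/32 = 4
vl = min(AVL, VLMAX) = min(1, 4) = 1
  i=0: add(0x24,0x56) → 122
  i=1: tail/keep → 20
  i=2: tail/keep → 189
  i=3: tail/keep → 115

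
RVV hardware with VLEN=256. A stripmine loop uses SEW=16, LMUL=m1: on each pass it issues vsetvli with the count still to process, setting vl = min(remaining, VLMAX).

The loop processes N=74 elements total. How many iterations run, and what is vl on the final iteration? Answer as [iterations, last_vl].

VLMAX = (256 × 1) / 16 = 16 lanes
74 elements at 16/iter → 5 passes, remainder 10 on the last

[iterations, last_vl] = [5, 10]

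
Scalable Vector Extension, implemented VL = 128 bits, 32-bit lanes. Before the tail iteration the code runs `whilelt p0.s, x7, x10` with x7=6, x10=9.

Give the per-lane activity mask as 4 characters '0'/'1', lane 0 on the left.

128-bit reg / 32-bit elem → 4 lanes
active while 6+j < 9, i.e. j ∈ [0,3) capped at 4 ⇒ 3
bits (lane 0 leftmost): 1110

predicate = 1110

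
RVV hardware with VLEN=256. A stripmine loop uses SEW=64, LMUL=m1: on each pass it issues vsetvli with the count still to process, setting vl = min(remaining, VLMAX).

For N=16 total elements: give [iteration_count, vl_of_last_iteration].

[iterations, last_vl] = [4, 4]

lanes per group: 256·1/64 = 4
iterations = ceil(16/4) = 4; final-pass vl = 4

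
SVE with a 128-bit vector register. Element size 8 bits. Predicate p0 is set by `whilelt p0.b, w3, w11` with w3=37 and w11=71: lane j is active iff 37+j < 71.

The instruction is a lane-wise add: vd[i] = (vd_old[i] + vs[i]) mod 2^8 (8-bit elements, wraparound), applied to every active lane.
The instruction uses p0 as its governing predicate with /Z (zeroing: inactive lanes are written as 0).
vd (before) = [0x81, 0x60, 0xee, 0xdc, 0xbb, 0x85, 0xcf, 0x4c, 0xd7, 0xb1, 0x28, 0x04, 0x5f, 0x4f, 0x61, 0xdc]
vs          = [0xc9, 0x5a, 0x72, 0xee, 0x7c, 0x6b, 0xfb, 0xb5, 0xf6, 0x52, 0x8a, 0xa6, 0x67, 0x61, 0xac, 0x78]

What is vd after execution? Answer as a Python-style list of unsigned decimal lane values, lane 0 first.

lane count: 128 div 8 = 16
p0[j] = (37+j < 71); true for j=0..15 → 16 lanes set
[0] add(0x81,0xc9) = 0x4a
[1] add(0x60,0x5a) = 0xba
[2] add(0xee,0x72) = 0x60
[3] add(0xdc,0xee) = 0xca
[4] add(0xbb,0x7c) = 0x37
[5] add(0x85,0x6b) = 0xf0
[6] add(0xcf,0xfb) = 0xca
[7] add(0x4c,0xb5) = 0x01
[8] add(0xd7,0xf6) = 0xcd
[9] add(0xb1,0x52) = 0x03
[10] add(0x28,0x8a) = 0xb2
[11] add(0x04,0xa6) = 0xaa
[12] add(0x5f,0x67) = 0xc6
[13] add(0x4f,0x61) = 0xb0
[14] add(0x61,0xac) = 0x0d
[15] add(0xdc,0x78) = 0x54

vd = [74, 186, 96, 202, 55, 240, 202, 1, 205, 3, 178, 170, 198, 176, 13, 84]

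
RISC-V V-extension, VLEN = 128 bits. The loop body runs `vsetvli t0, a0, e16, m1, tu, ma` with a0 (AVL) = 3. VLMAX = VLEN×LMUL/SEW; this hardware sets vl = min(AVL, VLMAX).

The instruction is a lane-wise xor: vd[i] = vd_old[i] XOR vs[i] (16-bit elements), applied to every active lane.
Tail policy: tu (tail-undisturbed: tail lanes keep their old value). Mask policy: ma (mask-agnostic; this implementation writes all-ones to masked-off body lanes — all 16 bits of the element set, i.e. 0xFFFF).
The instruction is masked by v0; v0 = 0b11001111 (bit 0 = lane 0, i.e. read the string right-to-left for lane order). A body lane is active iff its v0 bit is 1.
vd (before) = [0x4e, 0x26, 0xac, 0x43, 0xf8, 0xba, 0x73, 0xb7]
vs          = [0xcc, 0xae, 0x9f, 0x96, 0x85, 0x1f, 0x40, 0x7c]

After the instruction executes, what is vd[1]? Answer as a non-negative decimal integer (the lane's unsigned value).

VLMAX = (128 × 1) / 16 = 8 lanes
vl = min(AVL, VLMAX) = min(3, 8) = 3
vd[0] xor(0x4e,0xcc) -> 0x82
vd[1] xor(0x26,0xae) -> 0x88
vd[2] xor(0xac,0x9f) -> 0x33
vd[3] tail/keep -> 0x43
vd[4] tail/keep -> 0xf8
vd[5] tail/keep -> 0xba
vd[6] tail/keep -> 0x73
vd[7] tail/keep -> 0xb7

vd[1] = 136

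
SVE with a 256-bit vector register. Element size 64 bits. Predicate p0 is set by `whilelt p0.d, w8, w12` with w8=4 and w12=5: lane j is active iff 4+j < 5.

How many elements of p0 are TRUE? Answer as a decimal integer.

vl = 1

256-bit reg / 64-bit elem → 4 lanes
whilelt: lane j active iff 4+j < 5 → j < 1 → 1 active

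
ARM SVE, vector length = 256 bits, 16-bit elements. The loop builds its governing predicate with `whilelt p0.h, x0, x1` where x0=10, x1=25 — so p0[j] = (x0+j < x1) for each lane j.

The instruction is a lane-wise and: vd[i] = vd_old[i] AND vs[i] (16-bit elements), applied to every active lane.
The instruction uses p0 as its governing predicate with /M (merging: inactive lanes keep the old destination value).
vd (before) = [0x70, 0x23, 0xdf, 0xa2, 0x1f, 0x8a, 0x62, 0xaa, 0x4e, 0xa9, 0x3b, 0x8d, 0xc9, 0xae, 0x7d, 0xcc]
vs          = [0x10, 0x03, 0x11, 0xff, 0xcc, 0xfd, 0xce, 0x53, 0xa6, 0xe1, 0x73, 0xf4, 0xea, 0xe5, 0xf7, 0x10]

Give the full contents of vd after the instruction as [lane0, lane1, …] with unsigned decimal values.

vd = [16, 3, 17, 162, 12, 136, 66, 2, 6, 161, 51, 132, 200, 164, 117, 204]

lane count: 256 div 16 = 16
active while 10+j < 25, i.e. j ∈ [0,15) capped at 16 ⇒ 15
vd[0] and(0x70,0x10) -> 0x10
vd[1] and(0x23,0x03) -> 0x03
vd[2] and(0xdf,0x11) -> 0x11
vd[3] and(0xa2,0xff) -> 0xa2
vd[4] and(0x1f,0xcc) -> 0x0c
vd[5] and(0x8a,0xfd) -> 0x88
vd[6] and(0x62,0xce) -> 0x42
vd[7] and(0xaa,0x53) -> 0x02
vd[8] and(0x4e,0xa6) -> 0x06
vd[9] and(0xa9,0xe1) -> 0xa1
vd[10] and(0x3b,0x73) -> 0x33
vd[11] and(0x8d,0xf4) -> 0x84
vd[12] and(0xc9,0xea) -> 0xc8
vd[13] and(0xae,0xe5) -> 0xa4
vd[14] and(0x7d,0xf7) -> 0x75
vd[15] tail/keep -> 0xcc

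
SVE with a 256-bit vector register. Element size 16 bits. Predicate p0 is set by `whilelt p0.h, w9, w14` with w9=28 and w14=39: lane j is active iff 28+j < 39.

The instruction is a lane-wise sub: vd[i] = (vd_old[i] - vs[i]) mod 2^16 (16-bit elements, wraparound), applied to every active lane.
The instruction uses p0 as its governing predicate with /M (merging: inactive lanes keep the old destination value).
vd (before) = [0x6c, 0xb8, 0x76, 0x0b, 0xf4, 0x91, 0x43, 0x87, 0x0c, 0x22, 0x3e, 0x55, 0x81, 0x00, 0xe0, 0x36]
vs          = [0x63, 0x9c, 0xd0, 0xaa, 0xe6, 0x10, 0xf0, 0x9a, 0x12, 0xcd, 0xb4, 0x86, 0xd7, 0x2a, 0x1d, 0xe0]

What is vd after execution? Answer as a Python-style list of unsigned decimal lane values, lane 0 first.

lane count: 256 div 16 = 16
whilelt: lane j active iff 28+j < 39 → j < 11 → 11 active
  i=0: sub(0x6c,0x63) → 9
  i=1: sub(0xb8,0x9c) → 28
  i=2: sub(0x76,0xd0) → 65446
  i=3: sub(0x0b,0xaa) → 65377
  i=4: sub(0xf4,0xe6) → 14
  i=5: sub(0x91,0x10) → 129
  i=6: sub(0x43,0xf0) → 65363
  i=7: sub(0x87,0x9a) → 65517
  i=8: sub(0x0c,0x12) → 65530
  i=9: sub(0x22,0xcd) → 65365
  i=10: sub(0x3e,0xb4) → 65418
  i=11: tail/keep → 85
  i=12: tail/keep → 129
  i=13: tail/keep → 0
  i=14: tail/keep → 224
  i=15: tail/keep → 54

vd = [9, 28, 65446, 65377, 14, 129, 65363, 65517, 65530, 65365, 65418, 85, 129, 0, 224, 54]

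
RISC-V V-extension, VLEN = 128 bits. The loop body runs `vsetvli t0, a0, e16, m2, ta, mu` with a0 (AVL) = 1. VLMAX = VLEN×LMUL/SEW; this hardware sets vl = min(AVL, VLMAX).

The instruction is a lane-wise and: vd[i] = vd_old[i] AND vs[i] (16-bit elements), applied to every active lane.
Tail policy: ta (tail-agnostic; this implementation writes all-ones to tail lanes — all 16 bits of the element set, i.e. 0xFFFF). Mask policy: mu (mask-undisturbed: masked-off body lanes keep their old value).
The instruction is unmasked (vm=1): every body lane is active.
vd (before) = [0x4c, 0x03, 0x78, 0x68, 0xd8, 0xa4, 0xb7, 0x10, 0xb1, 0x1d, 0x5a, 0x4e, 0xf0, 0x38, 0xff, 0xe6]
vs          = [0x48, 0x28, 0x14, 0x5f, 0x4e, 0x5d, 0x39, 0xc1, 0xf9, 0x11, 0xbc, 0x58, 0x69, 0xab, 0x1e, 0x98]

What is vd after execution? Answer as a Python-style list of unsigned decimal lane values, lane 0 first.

vd = [72, 65535, 65535, 65535, 65535, 65535, 65535, 65535, 65535, 65535, 65535, 65535, 65535, 65535, 65535, 65535]

lanes per group: 128·2/16 = 16
vl ← min(1, 16) = 1
[0] and(0x4c,0x48) = 0x48
[1] tail/ones = 0xffff
[2] tail/ones = 0xffff
[3] tail/ones = 0xffff
[4] tail/ones = 0xffff
[5] tail/ones = 0xffff
[6] tail/ones = 0xffff
[7] tail/ones = 0xffff
[8] tail/ones = 0xffff
[9] tail/ones = 0xffff
[10] tail/ones = 0xffff
[11] tail/ones = 0xffff
[12] tail/ones = 0xffff
[13] tail/ones = 0xffff
[14] tail/ones = 0xffff
[15] tail/ones = 0xffff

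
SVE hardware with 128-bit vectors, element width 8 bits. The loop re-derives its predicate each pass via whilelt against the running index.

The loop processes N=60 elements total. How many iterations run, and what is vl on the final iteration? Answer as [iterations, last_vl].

128-bit reg / 8-bit elem → 16 lanes
60 elements at 16/iter → 4 passes, remainder 12 on the last

[iterations, last_vl] = [4, 12]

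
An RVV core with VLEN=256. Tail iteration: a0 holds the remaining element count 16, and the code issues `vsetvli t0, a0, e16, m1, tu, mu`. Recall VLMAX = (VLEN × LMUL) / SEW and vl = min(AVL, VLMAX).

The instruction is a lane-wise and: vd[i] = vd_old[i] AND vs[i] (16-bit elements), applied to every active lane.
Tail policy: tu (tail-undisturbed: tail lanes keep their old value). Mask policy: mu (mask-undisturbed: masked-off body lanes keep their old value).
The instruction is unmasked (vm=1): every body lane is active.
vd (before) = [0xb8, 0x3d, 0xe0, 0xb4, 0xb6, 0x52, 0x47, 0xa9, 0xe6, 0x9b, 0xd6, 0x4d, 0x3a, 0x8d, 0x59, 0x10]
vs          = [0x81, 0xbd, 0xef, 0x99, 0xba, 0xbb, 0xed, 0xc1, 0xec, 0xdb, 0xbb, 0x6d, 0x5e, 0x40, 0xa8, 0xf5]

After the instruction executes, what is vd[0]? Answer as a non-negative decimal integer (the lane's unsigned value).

VLMAX = VLEN×LMUL/SEW = 256×1/16 = 16
AVL=16 ≤ VLMAX=16, so vl = 16
[0] and(0xb8,0x81) = 0x80
[1] and(0x3d,0xbd) = 0x3d
[2] and(0xe0,0xef) = 0xe0
[3] and(0xb4,0x99) = 0x90
[4] and(0xb6,0xba) = 0xb2
[5] and(0x52,0xbb) = 0x12
[6] and(0x47,0xed) = 0x45
[7] and(0xa9,0xc1) = 0x81
[8] and(0xe6,0xec) = 0xe4
[9] and(0x9b,0xdb) = 0x9b
[10] and(0xd6,0xbb) = 0x92
[11] and(0x4d,0x6d) = 0x4d
[12] and(0x3a,0x5e) = 0x1a
[13] and(0x8d,0x40) = 0x00
[14] and(0x59,0xa8) = 0x08
[15] and(0x10,0xf5) = 0x10

vd[0] = 128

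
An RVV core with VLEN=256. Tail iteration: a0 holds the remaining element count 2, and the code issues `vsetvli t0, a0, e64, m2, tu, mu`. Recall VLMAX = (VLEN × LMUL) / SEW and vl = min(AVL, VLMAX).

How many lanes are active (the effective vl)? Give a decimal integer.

VLMAX = VLEN×LMUL/SEW = 256×2/64 = 8
vl ← min(2, 8) = 2

vl = 2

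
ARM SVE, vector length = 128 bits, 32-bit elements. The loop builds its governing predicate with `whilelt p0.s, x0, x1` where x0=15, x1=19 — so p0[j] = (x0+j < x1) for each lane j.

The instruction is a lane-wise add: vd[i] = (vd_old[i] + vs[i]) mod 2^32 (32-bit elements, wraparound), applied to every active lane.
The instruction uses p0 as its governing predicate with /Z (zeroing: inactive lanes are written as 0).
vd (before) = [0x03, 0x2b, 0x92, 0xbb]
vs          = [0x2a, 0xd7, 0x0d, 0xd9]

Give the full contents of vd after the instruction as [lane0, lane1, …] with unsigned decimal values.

128-bit reg / 32-bit elem → 4 lanes
p0[j] = (15+j < 19); true for j=0..3 → 4 lanes set
vd[0] add(0x03,0x2a) -> 0x2d
vd[1] add(0x2b,0xd7) -> 0x102
vd[2] add(0x92,0x0d) -> 0x9f
vd[3] add(0xbb,0xd9) -> 0x194

vd = [45, 258, 159, 404]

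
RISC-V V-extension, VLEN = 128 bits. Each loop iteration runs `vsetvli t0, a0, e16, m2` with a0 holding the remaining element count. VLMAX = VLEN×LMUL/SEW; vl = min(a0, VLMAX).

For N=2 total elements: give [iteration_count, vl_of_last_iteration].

[iterations, last_vl] = [1, 2]

lanes per group: 128·2/16 = 16
iterations = ceil(2/16) = 1; final-pass vl = 2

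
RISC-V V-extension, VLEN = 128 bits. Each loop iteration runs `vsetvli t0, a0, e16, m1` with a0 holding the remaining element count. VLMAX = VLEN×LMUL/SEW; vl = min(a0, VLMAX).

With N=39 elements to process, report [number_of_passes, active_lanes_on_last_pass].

VLMAX = VLEN×LMUL/SEW = 128×1/16 = 8
39 elements at 8/iter → 5 passes, remainder 7 on the last

[iterations, last_vl] = [5, 7]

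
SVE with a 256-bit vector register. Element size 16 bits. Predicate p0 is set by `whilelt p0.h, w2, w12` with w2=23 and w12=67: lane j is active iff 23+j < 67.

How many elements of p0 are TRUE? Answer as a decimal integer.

lane count: 256 div 16 = 16
whilelt: lane j active iff 23+j < 67 → j < 44 → 16 active

vl = 16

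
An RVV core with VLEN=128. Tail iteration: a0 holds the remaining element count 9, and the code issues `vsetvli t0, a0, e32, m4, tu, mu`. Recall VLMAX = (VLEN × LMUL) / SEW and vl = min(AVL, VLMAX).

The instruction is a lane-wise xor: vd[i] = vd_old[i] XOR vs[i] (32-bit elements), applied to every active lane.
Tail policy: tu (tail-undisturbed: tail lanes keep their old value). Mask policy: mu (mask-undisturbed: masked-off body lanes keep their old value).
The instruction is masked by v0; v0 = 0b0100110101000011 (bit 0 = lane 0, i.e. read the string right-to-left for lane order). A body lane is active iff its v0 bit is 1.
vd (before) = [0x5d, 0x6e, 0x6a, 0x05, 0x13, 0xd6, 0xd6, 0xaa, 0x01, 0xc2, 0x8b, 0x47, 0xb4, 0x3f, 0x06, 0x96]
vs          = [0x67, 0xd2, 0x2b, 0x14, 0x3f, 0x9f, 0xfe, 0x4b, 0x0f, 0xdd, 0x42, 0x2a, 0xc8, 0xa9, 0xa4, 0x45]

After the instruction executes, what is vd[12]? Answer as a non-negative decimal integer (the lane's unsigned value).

VLMAX = VLEN×LMUL/SEW = 128×4/32 = 16
vl ← min(9, 16) = 9
  i=0: xor(0x5d,0x67) → 58
  i=1: xor(0x6e,0xd2) → 188
  i=2: mask-off/keep → 106
  i=3: mask-off/keep → 5
  i=4: mask-off/keep → 19
  i=5: mask-off/keep → 214
  i=6: xor(0xd6,0xfe) → 40
  i=7: mask-off/keep → 170
  i=8: xor(0x01,0x0f) → 14
  i=9: tail/keep → 194
  i=10: tail/keep → 139
  i=11: tail/keep → 71
  i=12: tail/keep → 180
  i=13: tail/keep → 63
  i=14: tail/keep → 6
  i=15: tail/keep → 150

vd[12] = 180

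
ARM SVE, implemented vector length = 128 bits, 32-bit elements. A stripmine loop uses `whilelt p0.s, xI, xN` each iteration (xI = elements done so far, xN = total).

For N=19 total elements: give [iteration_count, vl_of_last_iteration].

128-bit reg / 32-bit elem → 4 lanes
19 elements at 4/iter → 5 passes, remainder 3 on the last

[iterations, last_vl] = [5, 3]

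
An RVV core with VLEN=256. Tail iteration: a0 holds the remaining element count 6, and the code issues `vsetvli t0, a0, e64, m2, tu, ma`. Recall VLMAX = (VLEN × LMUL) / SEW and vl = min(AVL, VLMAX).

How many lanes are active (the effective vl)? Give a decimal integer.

lanes per group: 256·2/64 = 8
AVL=6 ≤ VLMAX=8, so vl = 6

vl = 6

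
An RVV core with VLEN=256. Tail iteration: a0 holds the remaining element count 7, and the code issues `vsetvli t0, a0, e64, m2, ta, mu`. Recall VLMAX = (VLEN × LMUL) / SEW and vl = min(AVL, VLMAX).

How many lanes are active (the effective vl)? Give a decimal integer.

lanes per group: 256·2/64 = 8
AVL=7 ≤ VLMAX=8, so vl = 7

vl = 7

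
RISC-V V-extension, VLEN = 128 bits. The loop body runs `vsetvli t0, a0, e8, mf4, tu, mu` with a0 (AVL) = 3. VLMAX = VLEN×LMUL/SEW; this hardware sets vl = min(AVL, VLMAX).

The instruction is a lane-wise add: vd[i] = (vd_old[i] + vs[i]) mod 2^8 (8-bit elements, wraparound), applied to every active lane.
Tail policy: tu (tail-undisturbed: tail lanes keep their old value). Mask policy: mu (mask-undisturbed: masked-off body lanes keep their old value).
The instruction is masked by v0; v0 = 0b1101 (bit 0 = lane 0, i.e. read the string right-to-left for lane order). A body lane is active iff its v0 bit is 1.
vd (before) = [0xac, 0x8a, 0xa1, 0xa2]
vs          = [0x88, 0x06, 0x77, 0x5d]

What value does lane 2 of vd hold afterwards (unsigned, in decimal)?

VLMAX = (128 × 1/4) / 8 = 4 lanes
vl = min(AVL, VLMAX) = min(3, 4) = 3
[0] add(0xac,0x88) = 0x34
[1] mask-off/keep = 0x8a
[2] add(0xa1,0x77) = 0x18
[3] tail/keep = 0xa2

vd[2] = 24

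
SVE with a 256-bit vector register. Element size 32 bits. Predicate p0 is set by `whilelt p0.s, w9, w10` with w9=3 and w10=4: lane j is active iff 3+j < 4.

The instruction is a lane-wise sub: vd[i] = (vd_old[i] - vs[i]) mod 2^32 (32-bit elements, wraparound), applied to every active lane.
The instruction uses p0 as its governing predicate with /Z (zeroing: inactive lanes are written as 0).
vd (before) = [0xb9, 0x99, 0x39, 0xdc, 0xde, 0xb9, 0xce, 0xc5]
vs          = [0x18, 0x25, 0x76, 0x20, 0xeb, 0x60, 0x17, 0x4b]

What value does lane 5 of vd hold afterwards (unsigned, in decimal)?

vd[5] = 0

lane count: 256 div 32 = 8
whilelt: lane j active iff 3+j < 4 → j < 1 → 1 active
[0] sub(0xb9,0x18) = 0xa1
[1] tail/zero = 0x00
[2] tail/zero = 0x00
[3] tail/zero = 0x00
[4] tail/zero = 0x00
[5] tail/zero = 0x00
[6] tail/zero = 0x00
[7] tail/zero = 0x00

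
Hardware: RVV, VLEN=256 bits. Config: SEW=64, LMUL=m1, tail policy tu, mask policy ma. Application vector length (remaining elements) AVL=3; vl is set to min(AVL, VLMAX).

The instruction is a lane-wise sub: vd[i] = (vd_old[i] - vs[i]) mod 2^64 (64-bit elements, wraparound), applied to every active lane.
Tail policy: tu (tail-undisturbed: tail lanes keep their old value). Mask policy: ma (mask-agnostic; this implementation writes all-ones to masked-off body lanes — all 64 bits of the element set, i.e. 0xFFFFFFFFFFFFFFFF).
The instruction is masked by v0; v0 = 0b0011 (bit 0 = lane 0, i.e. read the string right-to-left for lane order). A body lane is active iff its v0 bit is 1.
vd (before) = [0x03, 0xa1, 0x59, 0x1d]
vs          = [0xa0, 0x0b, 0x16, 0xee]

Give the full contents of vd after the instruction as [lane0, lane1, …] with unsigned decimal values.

vd = [18446744073709551459, 150, 18446744073709551615, 29]

VLMAX = VLEN×LMUL/SEW = 256×1/64 = 4
vl = min(AVL, VLMAX) = min(3, 4) = 3
  i=0: sub(0x03,0xa0) → 18446744073709551459
  i=1: sub(0xa1,0x0b) → 150
  i=2: mask-off/ones → 18446744073709551615
  i=3: tail/keep → 29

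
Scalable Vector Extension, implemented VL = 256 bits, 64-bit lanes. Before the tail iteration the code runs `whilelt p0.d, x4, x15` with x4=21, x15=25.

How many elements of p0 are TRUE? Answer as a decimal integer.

register lanes = 256/64 = 4
active while 21+j < 25, i.e. j ∈ [0,4) capped at 4 ⇒ 4

vl = 4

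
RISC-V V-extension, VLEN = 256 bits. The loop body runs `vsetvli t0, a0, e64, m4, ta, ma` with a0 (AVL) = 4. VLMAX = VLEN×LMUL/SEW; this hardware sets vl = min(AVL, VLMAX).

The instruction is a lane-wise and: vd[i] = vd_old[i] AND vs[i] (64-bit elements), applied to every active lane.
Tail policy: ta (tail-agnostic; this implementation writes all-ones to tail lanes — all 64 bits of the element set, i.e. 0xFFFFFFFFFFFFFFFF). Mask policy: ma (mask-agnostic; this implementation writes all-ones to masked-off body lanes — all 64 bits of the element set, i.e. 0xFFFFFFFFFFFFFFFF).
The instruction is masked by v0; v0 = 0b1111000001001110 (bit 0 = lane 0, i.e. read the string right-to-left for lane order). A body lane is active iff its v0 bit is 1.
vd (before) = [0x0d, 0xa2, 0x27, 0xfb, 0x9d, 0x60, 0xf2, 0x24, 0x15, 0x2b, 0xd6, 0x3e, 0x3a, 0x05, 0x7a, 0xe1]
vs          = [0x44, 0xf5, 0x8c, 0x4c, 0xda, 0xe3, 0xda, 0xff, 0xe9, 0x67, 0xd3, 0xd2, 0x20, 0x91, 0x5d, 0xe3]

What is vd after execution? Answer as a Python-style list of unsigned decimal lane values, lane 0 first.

VLMAX = VLEN×LMUL/SEW = 256×4/64 = 16
AVL=4 ≤ VLMAX=16, so vl = 4
  i=0: mask-off/ones → 18446744073709551615
  i=1: and(0xa2,0xf5) → 160
  i=2: and(0x27,0x8c) → 4
  i=3: and(0xfb,0x4c) → 72
  i=4: tail/ones → 18446744073709551615
  i=5: tail/ones → 18446744073709551615
  i=6: tail/ones → 18446744073709551615
  i=7: tail/ones → 18446744073709551615
  i=8: tail/ones → 18446744073709551615
  i=9: tail/ones → 18446744073709551615
  i=10: tail/ones → 18446744073709551615
  i=11: tail/ones → 18446744073709551615
  i=12: tail/ones → 18446744073709551615
  i=13: tail/ones → 18446744073709551615
  i=14: tail/ones → 18446744073709551615
  i=15: tail/ones → 18446744073709551615

vd = [18446744073709551615, 160, 4, 72, 18446744073709551615, 18446744073709551615, 18446744073709551615, 18446744073709551615, 18446744073709551615, 18446744073709551615, 18446744073709551615, 18446744073709551615, 18446744073709551615, 18446744073709551615, 18446744073709551615, 18446744073709551615]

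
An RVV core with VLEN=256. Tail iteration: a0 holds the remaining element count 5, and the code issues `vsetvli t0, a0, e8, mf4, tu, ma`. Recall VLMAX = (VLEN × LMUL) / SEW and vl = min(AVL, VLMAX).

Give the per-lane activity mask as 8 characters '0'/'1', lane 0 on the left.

lanes per group: 256·1/4/8 = 8
AVL=5 ≤ VLMAX=8, so vl = 5
bits (lane 0 leftmost): 11111000

predicate = 11111000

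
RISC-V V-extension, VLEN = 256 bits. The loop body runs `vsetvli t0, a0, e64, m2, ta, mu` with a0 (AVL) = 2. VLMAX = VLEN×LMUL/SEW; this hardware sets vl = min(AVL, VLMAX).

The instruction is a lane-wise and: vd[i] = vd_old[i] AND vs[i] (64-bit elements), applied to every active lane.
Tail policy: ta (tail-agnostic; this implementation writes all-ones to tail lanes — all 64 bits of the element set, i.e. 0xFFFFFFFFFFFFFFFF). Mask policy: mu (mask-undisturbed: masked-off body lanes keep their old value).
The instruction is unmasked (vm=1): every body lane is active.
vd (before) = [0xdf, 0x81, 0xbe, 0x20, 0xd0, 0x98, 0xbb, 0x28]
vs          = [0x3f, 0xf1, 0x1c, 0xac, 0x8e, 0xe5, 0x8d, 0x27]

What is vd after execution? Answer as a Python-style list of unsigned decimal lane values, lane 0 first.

vd = [31, 129, 18446744073709551615, 18446744073709551615, 18446744073709551615, 18446744073709551615, 18446744073709551615, 18446744073709551615]

VLMAX = (256 × 2) / 64 = 8 lanes
vl = min(AVL, VLMAX) = min(2, 8) = 2
[0] and(0xdf,0x3f) = 0x1f
[1] and(0x81,0xf1) = 0x81
[2] tail/ones = 0xffffffffffffffff
[3] tail/ones = 0xffffffffffffffff
[4] tail/ones = 0xffffffffffffffff
[5] tail/ones = 0xffffffffffffffff
[6] tail/ones = 0xffffffffffffffff
[7] tail/ones = 0xffffffffffffffff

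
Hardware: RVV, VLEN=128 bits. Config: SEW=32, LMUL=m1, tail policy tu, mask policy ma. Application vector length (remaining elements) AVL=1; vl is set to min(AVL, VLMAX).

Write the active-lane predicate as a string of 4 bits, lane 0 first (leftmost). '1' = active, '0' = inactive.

VLMAX = (128 × 1) / 32 = 4 lanes
vl = min(AVL, VLMAX) = min(1, 4) = 1
bits (lane 0 leftmost): 1000

predicate = 1000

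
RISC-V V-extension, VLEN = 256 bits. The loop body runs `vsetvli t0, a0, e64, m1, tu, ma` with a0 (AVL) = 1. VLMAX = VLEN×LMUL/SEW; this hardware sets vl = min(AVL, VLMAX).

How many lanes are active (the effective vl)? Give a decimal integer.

vl = 1

VLMAX = (256 × 1) / 64 = 4 lanes
AVL=1 ≤ VLMAX=4, so vl = 1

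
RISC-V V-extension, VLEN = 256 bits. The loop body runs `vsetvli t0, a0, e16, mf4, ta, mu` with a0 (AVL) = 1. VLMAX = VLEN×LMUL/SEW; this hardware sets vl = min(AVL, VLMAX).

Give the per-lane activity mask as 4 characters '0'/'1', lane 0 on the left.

VLMAX = (256 × 1/4) / 16 = 4 lanes
vl = min(AVL, VLMAX) = min(1, 4) = 1
bits (lane 0 leftmost): 1000

predicate = 1000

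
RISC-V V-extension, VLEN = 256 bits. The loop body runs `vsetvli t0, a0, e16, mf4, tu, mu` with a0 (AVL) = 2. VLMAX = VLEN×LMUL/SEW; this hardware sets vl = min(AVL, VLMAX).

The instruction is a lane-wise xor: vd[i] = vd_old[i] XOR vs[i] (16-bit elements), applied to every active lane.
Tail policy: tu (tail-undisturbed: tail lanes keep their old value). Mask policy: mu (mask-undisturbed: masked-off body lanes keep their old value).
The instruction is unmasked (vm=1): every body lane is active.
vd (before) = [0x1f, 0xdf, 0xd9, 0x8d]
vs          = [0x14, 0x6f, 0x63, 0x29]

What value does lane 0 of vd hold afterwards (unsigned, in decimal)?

vd[0] = 11

VLMAX = VLEN×LMUL/SEW = 256×1/4/16 = 4
vl ← min(2, 4) = 2
vd[0] xor(0x1f,0x14) -> 0x0b
vd[1] xor(0xdf,0x6f) -> 0xb0
vd[2] tail/keep -> 0xd9
vd[3] tail/keep -> 0x8d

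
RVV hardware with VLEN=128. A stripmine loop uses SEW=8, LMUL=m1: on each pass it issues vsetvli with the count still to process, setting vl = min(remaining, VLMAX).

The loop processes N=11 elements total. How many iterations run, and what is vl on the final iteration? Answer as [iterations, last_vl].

[iterations, last_vl] = [1, 11]

VLMAX = VLEN×LMUL/SEW = 128×1/8 = 16
11 elements at 16/iter → 1 passes, remainder 11 on the last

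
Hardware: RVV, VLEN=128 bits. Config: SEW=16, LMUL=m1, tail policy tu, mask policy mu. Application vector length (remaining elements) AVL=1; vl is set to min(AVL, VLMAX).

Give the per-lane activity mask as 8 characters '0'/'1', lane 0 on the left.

lanes per group: 128·1/16 = 8
vl ← min(1, 8) = 1
bits (lane 0 leftmost): 10000000

predicate = 10000000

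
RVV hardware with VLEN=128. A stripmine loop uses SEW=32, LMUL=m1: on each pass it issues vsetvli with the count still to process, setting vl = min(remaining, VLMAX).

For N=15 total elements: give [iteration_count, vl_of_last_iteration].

[iterations, last_vl] = [4, 3]

VLMAX = VLEN×LMUL/SEW = 128×1/32 = 4
N=15: ⌈15/4⌉ = 4 iters; last vl = 15 − 3×4 = 3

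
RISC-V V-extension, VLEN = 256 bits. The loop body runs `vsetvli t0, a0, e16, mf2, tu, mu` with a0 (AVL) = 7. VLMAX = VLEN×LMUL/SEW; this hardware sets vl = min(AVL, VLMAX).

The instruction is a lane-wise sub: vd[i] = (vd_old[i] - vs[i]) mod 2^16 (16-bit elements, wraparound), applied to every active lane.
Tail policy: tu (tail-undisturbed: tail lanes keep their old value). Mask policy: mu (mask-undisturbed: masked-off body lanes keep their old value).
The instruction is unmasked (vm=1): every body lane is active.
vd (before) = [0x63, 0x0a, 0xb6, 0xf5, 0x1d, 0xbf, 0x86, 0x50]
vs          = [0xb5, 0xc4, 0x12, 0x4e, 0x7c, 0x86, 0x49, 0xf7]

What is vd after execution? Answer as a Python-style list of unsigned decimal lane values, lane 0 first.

VLMAX = (256 × 1/2) / 16 = 8 lanes
vl ← min(7, 8) = 7
[0] sub(0x63,0xb5) = 0xffae
[1] sub(0x0a,0xc4) = 0xff46
[2] sub(0xb6,0x12) = 0xa4
[3] sub(0xf5,0x4e) = 0xa7
[4] sub(0x1d,0x7c) = 0xffa1
[5] sub(0xbf,0x86) = 0x39
[6] sub(0x86,0x49) = 0x3d
[7] tail/keep = 0x50

vd = [65454, 65350, 164, 167, 65441, 57, 61, 80]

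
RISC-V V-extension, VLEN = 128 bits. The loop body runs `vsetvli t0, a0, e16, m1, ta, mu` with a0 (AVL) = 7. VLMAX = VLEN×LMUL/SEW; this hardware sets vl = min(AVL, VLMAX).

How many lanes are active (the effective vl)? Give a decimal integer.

vl = 7

VLMAX = VLEN×LMUL/SEW = 128×1/16 = 8
AVL=7 ≤ VLMAX=8, so vl = 7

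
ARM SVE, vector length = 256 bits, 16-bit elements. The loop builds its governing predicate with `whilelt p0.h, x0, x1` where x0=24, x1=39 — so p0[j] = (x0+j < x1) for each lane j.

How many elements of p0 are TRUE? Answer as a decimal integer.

256-bit reg / 16-bit elem → 16 lanes
p0[j] = (24+j < 39); true for j=0..14 → 15 lanes set

vl = 15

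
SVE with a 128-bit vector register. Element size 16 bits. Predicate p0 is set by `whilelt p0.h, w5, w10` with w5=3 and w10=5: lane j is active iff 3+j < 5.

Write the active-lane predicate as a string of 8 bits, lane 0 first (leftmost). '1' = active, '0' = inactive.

128-bit reg / 16-bit elem → 8 lanes
whilelt: lane j active iff 3+j < 5 → j < 2 → 2 active
bits (lane 0 leftmost): 11000000

predicate = 11000000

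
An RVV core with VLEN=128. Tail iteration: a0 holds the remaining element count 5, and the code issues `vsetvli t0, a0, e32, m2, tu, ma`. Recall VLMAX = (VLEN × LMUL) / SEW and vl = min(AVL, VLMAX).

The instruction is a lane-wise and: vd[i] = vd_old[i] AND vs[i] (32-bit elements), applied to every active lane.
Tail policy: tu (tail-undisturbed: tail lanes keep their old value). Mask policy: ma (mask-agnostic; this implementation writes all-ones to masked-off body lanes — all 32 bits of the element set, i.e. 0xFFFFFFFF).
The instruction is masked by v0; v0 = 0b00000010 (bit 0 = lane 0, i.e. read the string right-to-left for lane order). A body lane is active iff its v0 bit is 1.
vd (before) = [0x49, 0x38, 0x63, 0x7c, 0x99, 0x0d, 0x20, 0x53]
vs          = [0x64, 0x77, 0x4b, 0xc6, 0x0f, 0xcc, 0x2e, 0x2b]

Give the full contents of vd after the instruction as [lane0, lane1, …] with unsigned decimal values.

VLMAX = (128 × 2) / 32 = 8 lanes
vl = min(AVL, VLMAX) = min(5, 8) = 5
lane  0: mask-off/ones ⇒ 0xffffffff
lane  1: and(0x38,0x77) ⇒ 0x30
lane  2: mask-off/ones ⇒ 0xffffffff
lane  3: mask-off/ones ⇒ 0xffffffff
lane  4: mask-off/ones ⇒ 0xffffffff
lane  5: tail/keep ⇒ 0x0d
lane  6: tail/keep ⇒ 0x20
lane  7: tail/keep ⇒ 0x53

vd = [4294967295, 48, 4294967295, 4294967295, 4294967295, 13, 32, 83]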